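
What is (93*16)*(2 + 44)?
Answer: 68448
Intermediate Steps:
(93*16)*(2 + 44) = 1488*46 = 68448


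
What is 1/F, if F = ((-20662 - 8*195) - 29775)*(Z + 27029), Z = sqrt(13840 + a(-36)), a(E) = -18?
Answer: -27029/37986565328943 + sqrt(13822)/37986565328943 ≈ -7.0845e-10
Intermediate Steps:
Z = sqrt(13822) (Z = sqrt(13840 - 18) = sqrt(13822) ≈ 117.57)
F = -1405426913 - 51997*sqrt(13822) (F = ((-20662 - 8*195) - 29775)*(sqrt(13822) + 27029) = ((-20662 - 1560) - 29775)*(27029 + sqrt(13822)) = (-22222 - 29775)*(27029 + sqrt(13822)) = -51997*(27029 + sqrt(13822)) = -1405426913 - 51997*sqrt(13822) ≈ -1.4115e+9)
1/F = 1/(-1405426913 - 51997*sqrt(13822))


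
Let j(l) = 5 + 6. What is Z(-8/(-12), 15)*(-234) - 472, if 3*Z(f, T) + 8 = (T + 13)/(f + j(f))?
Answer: -176/5 ≈ -35.200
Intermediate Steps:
j(l) = 11
Z(f, T) = -8/3 + (13 + T)/(3*(11 + f)) (Z(f, T) = -8/3 + ((T + 13)/(f + 11))/3 = -8/3 + ((13 + T)/(11 + f))/3 = -8/3 + (13 + T)/(3*(11 + f)))
Z(-8/(-12), 15)*(-234) - 472 = ((-75 + 15 - (-64)/(-12))/(3*(11 - 8/(-12))))*(-234) - 472 = ((-75 + 15 - (-64)*(-1)/12)/(3*(11 - 8*(-1/12))))*(-234) - 472 = ((-75 + 15 - 8*⅔)/(3*(11 + ⅔)))*(-234) - 472 = ((-75 + 15 - 16/3)/(3*(35/3)))*(-234) - 472 = ((⅓)*(3/35)*(-196/3))*(-234) - 472 = -28/15*(-234) - 472 = 2184/5 - 472 = -176/5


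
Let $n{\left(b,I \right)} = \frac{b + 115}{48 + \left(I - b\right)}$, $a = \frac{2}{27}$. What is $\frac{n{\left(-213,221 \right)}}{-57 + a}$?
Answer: $\frac{1323}{370417} \approx 0.0035717$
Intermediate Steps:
$a = \frac{2}{27}$ ($a = 2 \cdot \frac{1}{27} = \frac{2}{27} \approx 0.074074$)
$n{\left(b,I \right)} = \frac{115 + b}{48 + I - b}$
$\frac{n{\left(-213,221 \right)}}{-57 + a} = \frac{\frac{1}{48 + 221 - -213} \left(115 - 213\right)}{-57 + \frac{2}{27}} = \frac{\frac{1}{48 + 221 + 213} \left(-98\right)}{- \frac{1537}{27}} = \frac{1}{482} \left(-98\right) \left(- \frac{27}{1537}\right) = \left(- \frac{49}{241}\right) \left(- \frac{27}{1537}\right) = \frac{1323}{370417}$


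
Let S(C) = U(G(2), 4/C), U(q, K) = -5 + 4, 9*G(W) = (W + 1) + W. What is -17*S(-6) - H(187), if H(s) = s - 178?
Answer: 8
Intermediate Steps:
G(W) = 1/9 + 2*W/9 (G(W) = ((W + 1) + W)/9 = ((1 + W) + W)/9 = (1 + 2*W)/9 = 1/9 + 2*W/9)
H(s) = -178 + s
U(q, K) = -1
S(C) = -1
-17*S(-6) - H(187) = -17*(-1) - (-178 + 187) = 17 - 1*9 = 17 - 9 = 8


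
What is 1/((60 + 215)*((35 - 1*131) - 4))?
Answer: -1/27500 ≈ -3.6364e-5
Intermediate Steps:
1/((60 + 215)*((35 - 1*131) - 4)) = 1/(275*((35 - 131) - 4)) = 1/(275*(-96 - 4)) = 1/(275*(-100)) = 1/(-27500) = -1/27500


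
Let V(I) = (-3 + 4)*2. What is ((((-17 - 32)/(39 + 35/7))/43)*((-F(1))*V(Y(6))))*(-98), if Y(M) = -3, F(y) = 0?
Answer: 0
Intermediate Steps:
V(I) = 2 (V(I) = 1*2 = 2)
((((-17 - 32)/(39 + 35/7))/43)*((-F(1))*V(Y(6))))*(-98) = ((((-17 - 32)/(39 + 35/7))/43)*(-1*0*2))*(-98) = ((-49/(39 + 35*(1/7))*(1/43))*(0*2))*(-98) = ((-49/(39 + 5)*(1/43))*0)*(-98) = ((-49/44*(1/43))*0)*(-98) = ((-49*1/44*(1/43))*0)*(-98) = (-49/44*1/43*0)*(-98) = -49/1892*0*(-98) = 0*(-98) = 0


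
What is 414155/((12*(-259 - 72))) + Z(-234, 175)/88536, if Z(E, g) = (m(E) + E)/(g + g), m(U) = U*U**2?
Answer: -31579811917/301673400 ≈ -104.68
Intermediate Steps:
m(U) = U**3
Z(E, g) = (E + E**3)/(2*g) (Z(E, g) = (E**3 + E)/(g + g) = (E + E**3)/((2*g)) = (E + E**3)*(1/(2*g)) = (E + E**3)/(2*g))
414155/((12*(-259 - 72))) + Z(-234, 175)/88536 = 414155/((12*(-259 - 72))) + ((1/2)*(-234 + (-234)**3)/175)/88536 = 414155/((12*(-331))) + ((1/2)*(1/175)*(-234 - 12812904))*(1/88536) = 414155/(-3972) + ((1/2)*(1/175)*(-12813138))*(1/88536) = 414155*(-1/3972) - 6406569/175*1/88536 = -414155/3972 - 125619/303800 = -31579811917/301673400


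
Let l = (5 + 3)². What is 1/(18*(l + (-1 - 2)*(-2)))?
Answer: 1/1260 ≈ 0.00079365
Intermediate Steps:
l = 64 (l = 8² = 64)
1/(18*(l + (-1 - 2)*(-2))) = 1/(18*(64 + (-1 - 2)*(-2))) = 1/(18*(64 - 3*(-2))) = 1/(18*(64 + 6)) = 1/(18*70) = 1/1260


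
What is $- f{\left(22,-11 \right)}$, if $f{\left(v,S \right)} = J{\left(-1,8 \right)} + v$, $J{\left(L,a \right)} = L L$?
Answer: $-23$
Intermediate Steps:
$J{\left(L,a \right)} = L^{2}$
$f{\left(v,S \right)} = 1 + v$ ($f{\left(v,S \right)} = \left(-1\right)^{2} + v = 1 + v$)
$- f{\left(22,-11 \right)} = - (1 + 22) = \left(-1\right) 23 = -23$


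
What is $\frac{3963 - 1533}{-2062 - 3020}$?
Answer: $- \frac{405}{847} \approx -0.47816$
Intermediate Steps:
$\frac{3963 - 1533}{-2062 - 3020} = \frac{3963 + \left(-2471 + 938\right)}{-5082} = \left(3963 - 1533\right) \left(- \frac{1}{5082}\right) = 2430 \left(- \frac{1}{5082}\right) = - \frac{405}{847}$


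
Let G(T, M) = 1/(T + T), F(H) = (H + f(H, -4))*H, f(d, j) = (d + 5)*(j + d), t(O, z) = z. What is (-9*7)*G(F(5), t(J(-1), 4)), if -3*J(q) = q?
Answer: -21/50 ≈ -0.42000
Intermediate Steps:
J(q) = -q/3
f(d, j) = (5 + d)*(d + j)
F(H) = H*(-20 + H² + 2*H) (F(H) = (H + (H² + 5*H + 5*(-4) + H*(-4)))*H = (H + (H² + 5*H - 20 - 4*H))*H = (H + (-20 + H + H²))*H = (-20 + H² + 2*H)*H = H*(-20 + H² + 2*H))
G(T, M) = 1/(2*T)
(-9*7)*G(F(5), t(J(-1), 4)) = (-9*7)*(1/(2*((5*(-20 + 5² + 2*5))))) = -63/(2*(5*(-20 + 25 + 10))) = -63/(2*(5*15)) = -63/(2*75) = -63*1/150 = -21/50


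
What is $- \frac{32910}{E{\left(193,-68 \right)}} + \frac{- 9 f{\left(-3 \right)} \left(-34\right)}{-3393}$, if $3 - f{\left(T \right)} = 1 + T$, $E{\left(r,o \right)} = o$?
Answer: $\frac{6197755}{12818} \approx 483.52$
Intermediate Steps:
$f{\left(T \right)} = 2 - T$ ($f{\left(T \right)} = 3 - \left(1 + T\right) = 2 - T$)
$- \frac{32910}{E{\left(193,-68 \right)}} + \frac{- 9 f{\left(-3 \right)} \left(-34\right)}{-3393} = - \frac{32910}{-68} + \frac{- 9 \left(2 - -3\right) \left(-34\right)}{-3393} = \left(-32910\right) \left(- \frac{1}{68}\right) + - 9 \left(2 + 3\right) \left(-34\right) \left(- \frac{1}{3393}\right) = \frac{16455}{34} + \left(-9\right) 5 \left(-34\right) \left(- \frac{1}{3393}\right) = \frac{16455}{34} + \left(-45\right) \left(-34\right) \left(- \frac{1}{3393}\right) = \frac{16455}{34} + 1530 \left(- \frac{1}{3393}\right) = \frac{16455}{34} - \frac{170}{377} = \frac{6197755}{12818}$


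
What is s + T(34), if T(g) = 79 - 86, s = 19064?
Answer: 19057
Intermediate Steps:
T(g) = -7
s + T(34) = 19064 - 7 = 19057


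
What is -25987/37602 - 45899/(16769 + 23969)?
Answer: -696138151/382957569 ≈ -1.8178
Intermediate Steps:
-25987/37602 - 45899/(16769 + 23969) = -25987*1/37602 - 45899/40738 = -25987/37602 - 45899*1/40738 = -25987/37602 - 45899/40738 = -696138151/382957569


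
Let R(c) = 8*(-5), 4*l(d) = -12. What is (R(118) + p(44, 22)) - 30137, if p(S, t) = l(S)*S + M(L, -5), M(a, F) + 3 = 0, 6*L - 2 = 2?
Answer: -30312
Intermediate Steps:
L = ⅔ (L = ⅓ + (⅙)*2 = ⅓ + ⅓ = ⅔ ≈ 0.66667)
M(a, F) = -3 (M(a, F) = -3 + 0 = -3)
l(d) = -3 (l(d) = (¼)*(-12) = -3)
R(c) = -40
p(S, t) = -3 - 3*S (p(S, t) = -3*S - 3 = -3 - 3*S)
(R(118) + p(44, 22)) - 30137 = (-40 + (-3 - 3*44)) - 30137 = (-40 + (-3 - 132)) - 30137 = (-40 - 135) - 30137 = -175 - 30137 = -30312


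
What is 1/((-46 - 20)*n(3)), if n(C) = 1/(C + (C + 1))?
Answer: -7/66 ≈ -0.10606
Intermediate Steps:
n(C) = 1/(1 + 2*C) (n(C) = 1/(C + (1 + C)) = 1/(1 + 2*C))
1/((-46 - 20)*n(3)) = 1/((-46 - 20)/(1 + 2*3)) = 1/(-66/(1 + 6)) = 1/(-66/7) = -7/66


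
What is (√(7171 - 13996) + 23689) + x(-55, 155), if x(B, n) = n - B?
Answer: 23899 + 5*I*√273 ≈ 23899.0 + 82.614*I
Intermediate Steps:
(√(7171 - 13996) + 23689) + x(-55, 155) = (√(7171 - 13996) + 23689) + (155 - 1*(-55)) = (√(-6825) + 23689) + (155 + 55) = (5*I*√273 + 23689) + 210 = (23689 + 5*I*√273) + 210 = 23899 + 5*I*√273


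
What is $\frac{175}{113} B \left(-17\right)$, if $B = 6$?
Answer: $- \frac{17850}{113} \approx -157.96$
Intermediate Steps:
$\frac{175}{113} B \left(-17\right) = \frac{175}{113} \cdot 6 \left(-17\right) = 175 \cdot \frac{1}{113} \left(-102\right) = \frac{175}{113} \left(-102\right) = - \frac{17850}{113}$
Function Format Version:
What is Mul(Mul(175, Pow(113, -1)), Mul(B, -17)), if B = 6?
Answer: Rational(-17850, 113) ≈ -157.96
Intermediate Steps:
Mul(Mul(175, Pow(113, -1)), Mul(B, -17)) = Mul(Mul(175, Pow(113, -1)), Mul(6, -17)) = Mul(Mul(175, Rational(1, 113)), -102) = Mul(Rational(175, 113), -102) = Rational(-17850, 113)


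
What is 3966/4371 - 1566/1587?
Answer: -61216/770753 ≈ -0.079424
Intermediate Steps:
3966/4371 - 1566/1587 = 3966*(1/4371) - 1566*1/1587 = 1322/1457 - 522/529 = -61216/770753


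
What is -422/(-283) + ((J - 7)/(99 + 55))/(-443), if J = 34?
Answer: 28782043/19306826 ≈ 1.4908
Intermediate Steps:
-422/(-283) + ((J - 7)/(99 + 55))/(-443) = -422/(-283) + ((34 - 7)/(99 + 55))/(-443) = -422*(-1/283) + (27/154)*(-1/443) = 422/283 + (27*(1/154))*(-1/443) = 422/283 + (27/154)*(-1/443) = 422/283 - 27/68222 = 28782043/19306826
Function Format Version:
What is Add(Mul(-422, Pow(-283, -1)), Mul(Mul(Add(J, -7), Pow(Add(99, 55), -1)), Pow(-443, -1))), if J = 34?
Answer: Rational(28782043, 19306826) ≈ 1.4908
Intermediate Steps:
Add(Mul(-422, Pow(-283, -1)), Mul(Mul(Add(J, -7), Pow(Add(99, 55), -1)), Pow(-443, -1))) = Add(Mul(-422, Pow(-283, -1)), Mul(Mul(Add(34, -7), Pow(Add(99, 55), -1)), Pow(-443, -1))) = Add(Mul(-422, Rational(-1, 283)), Mul(Mul(27, Pow(154, -1)), Rational(-1, 443))) = Add(Rational(422, 283), Mul(Mul(27, Rational(1, 154)), Rational(-1, 443))) = Add(Rational(422, 283), Mul(Rational(27, 154), Rational(-1, 443))) = Add(Rational(422, 283), Rational(-27, 68222)) = Rational(28782043, 19306826)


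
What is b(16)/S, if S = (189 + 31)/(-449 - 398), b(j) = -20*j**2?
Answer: 19712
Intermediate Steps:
S = -20/77 (S = 220/(-847) = 220*(-1/847) = -20/77 ≈ -0.25974)
b(16)/S = (-20*16**2)/(-20/77) = -20*256*(-77/20) = -5120*(-77/20) = 19712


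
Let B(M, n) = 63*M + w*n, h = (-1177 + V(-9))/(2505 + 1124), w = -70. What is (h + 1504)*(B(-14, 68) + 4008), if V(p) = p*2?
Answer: -469286606/191 ≈ -2.4570e+6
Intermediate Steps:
V(p) = 2*p
h = -1195/3629 (h = (-1177 + 2*(-9))/(2505 + 1124) = (-1177 - 18)/3629 = -1195*1/3629 = -1195/3629 ≈ -0.32929)
B(M, n) = -70*n + 63*M (B(M, n) = 63*M - 70*n = -70*n + 63*M)
(h + 1504)*(B(-14, 68) + 4008) = (-1195/3629 + 1504)*((-70*68 + 63*(-14)) + 4008) = 5456821*((-4760 - 882) + 4008)/3629 = 5456821*(-5642 + 4008)/3629 = (5456821/3629)*(-1634) = -469286606/191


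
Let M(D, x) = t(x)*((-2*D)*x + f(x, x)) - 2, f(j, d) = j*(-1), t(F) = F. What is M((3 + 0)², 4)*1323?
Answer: -404838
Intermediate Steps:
f(j, d) = -j
M(D, x) = -2 + x*(-x - 2*D*x) (M(D, x) = x*((-2*D)*x - x) - 2 = x*(-2*D*x - x) - 2 = x*(-x - 2*D*x) - 2 = -2 + x*(-x - 2*D*x))
M((3 + 0)², 4)*1323 = (-2 - 1*4² - 2*(3 + 0)²*4²)*1323 = (-2 - 1*16 - 2*3²*16)*1323 = (-2 - 16 - 2*9*16)*1323 = (-2 - 16 - 288)*1323 = -306*1323 = -404838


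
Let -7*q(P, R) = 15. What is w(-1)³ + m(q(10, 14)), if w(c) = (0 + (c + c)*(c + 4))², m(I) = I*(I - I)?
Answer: 46656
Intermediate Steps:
q(P, R) = -15/7 (q(P, R) = -⅐*15 = -15/7)
m(I) = 0 (m(I) = I*0 = 0)
w(c) = 4*c²*(4 + c)² (w(c) = (0 + (2*c)*(4 + c))² = (0 + 2*c*(4 + c))² = (2*c*(4 + c))² = 4*c²*(4 + c)²)
w(-1)³ + m(q(10, 14)) = (4*(-1)²*(4 - 1)²)³ + 0 = (4*1*3²)³ + 0 = (4*1*9)³ + 0 = 36³ + 0 = 46656 + 0 = 46656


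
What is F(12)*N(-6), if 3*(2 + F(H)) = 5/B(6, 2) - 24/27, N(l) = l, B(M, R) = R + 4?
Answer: 109/9 ≈ 12.111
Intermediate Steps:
B(M, R) = 4 + R
F(H) = -109/54 (F(H) = -2 + (5/(4 + 2) - 24/27)/3 = -2 + (5/6 - 24*1/27)/3 = -2 + (5*(1/6) - 8/9)/3 = -2 + (5/6 - 8/9)/3 = -2 + (1/3)*(-1/18) = -2 - 1/54 = -109/54)
F(12)*N(-6) = -109/54*(-6) = 109/9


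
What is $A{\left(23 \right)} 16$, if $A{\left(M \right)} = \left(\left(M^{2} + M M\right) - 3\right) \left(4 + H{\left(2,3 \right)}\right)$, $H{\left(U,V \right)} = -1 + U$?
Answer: $84400$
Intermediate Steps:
$A{\left(M \right)} = -15 + 10 M^{2}$ ($A{\left(M \right)} = \left(\left(M^{2} + M M\right) - 3\right) \left(4 + \left(-1 + 2\right)\right) = \left(\left(M^{2} + M^{2}\right) - 3\right) \left(4 + 1\right) = \left(2 M^{2} - 3\right) 5 = \left(-3 + 2 M^{2}\right) 5 = -15 + 10 M^{2}$)
$A{\left(23 \right)} 16 = \left(-15 + 10 \cdot 23^{2}\right) 16 = \left(-15 + 10 \cdot 529\right) 16 = \left(-15 + 5290\right) 16 = 5275 \cdot 16 = 84400$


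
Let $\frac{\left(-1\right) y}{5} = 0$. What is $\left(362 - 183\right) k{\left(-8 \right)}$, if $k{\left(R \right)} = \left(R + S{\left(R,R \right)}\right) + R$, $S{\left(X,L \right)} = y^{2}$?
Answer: $-2864$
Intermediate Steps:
$y = 0$ ($y = \left(-5\right) 0 = 0$)
$S{\left(X,L \right)} = 0$ ($S{\left(X,L \right)} = 0^{2} = 0$)
$k{\left(R \right)} = 2 R$ ($k{\left(R \right)} = \left(R + 0\right) + R = R + R = 2 R$)
$\left(362 - 183\right) k{\left(-8 \right)} = \left(362 - 183\right) 2 \left(-8\right) = \left(362 - 183\right) \left(-16\right) = 179 \left(-16\right) = -2864$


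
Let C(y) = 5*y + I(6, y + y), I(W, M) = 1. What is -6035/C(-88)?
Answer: 6035/439 ≈ 13.747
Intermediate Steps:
C(y) = 1 + 5*y (C(y) = 5*y + 1 = 1 + 5*y)
-6035/C(-88) = -6035/(1 + 5*(-88)) = -6035/(1 - 440) = -6035/(-439) = -6035*(-1/439) = 6035/439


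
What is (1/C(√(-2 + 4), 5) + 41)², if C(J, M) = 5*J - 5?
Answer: 42438/25 + 412*√2/25 ≈ 1720.8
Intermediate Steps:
C(J, M) = -5 + 5*J
(1/C(√(-2 + 4), 5) + 41)² = (1/(-5 + 5*√(-2 + 4)) + 41)² = (1/(-5 + 5*√2) + 41)² = (41 + 1/(-5 + 5*√2))²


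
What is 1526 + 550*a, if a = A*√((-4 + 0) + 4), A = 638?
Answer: 1526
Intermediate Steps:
a = 0 (a = 638*√((-4 + 0) + 4) = 638*√(-4 + 4) = 638*√0 = 638*0 = 0)
1526 + 550*a = 1526 + 550*0 = 1526 + 0 = 1526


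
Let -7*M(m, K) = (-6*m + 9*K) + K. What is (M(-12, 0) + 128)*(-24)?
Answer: -19776/7 ≈ -2825.1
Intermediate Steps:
M(m, K) = -10*K/7 + 6*m/7 (M(m, K) = -((-6*m + 9*K) + K)/7 = -(-6*m + 10*K)/7 = -10*K/7 + 6*m/7)
(M(-12, 0) + 128)*(-24) = ((-10/7*0 + (6/7)*(-12)) + 128)*(-24) = ((0 - 72/7) + 128)*(-24) = (-72/7 + 128)*(-24) = (824/7)*(-24) = -19776/7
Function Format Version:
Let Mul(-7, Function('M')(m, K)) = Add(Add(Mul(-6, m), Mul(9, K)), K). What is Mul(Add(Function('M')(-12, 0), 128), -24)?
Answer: Rational(-19776, 7) ≈ -2825.1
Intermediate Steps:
Function('M')(m, K) = Add(Mul(Rational(-10, 7), K), Mul(Rational(6, 7), m)) (Function('M')(m, K) = Mul(Rational(-1, 7), Add(Add(Mul(-6, m), Mul(9, K)), K)) = Mul(Rational(-1, 7), Add(Mul(-6, m), Mul(10, K))) = Add(Mul(Rational(-10, 7), K), Mul(Rational(6, 7), m)))
Mul(Add(Function('M')(-12, 0), 128), -24) = Mul(Add(Add(Mul(Rational(-10, 7), 0), Mul(Rational(6, 7), -12)), 128), -24) = Mul(Add(Add(0, Rational(-72, 7)), 128), -24) = Mul(Add(Rational(-72, 7), 128), -24) = Mul(Rational(824, 7), -24) = Rational(-19776, 7)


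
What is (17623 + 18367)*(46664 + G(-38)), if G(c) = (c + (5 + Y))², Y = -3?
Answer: 1726080400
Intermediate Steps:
G(c) = (2 + c)² (G(c) = (c + (5 - 3))² = (c + 2)² = (2 + c)²)
(17623 + 18367)*(46664 + G(-38)) = (17623 + 18367)*(46664 + (2 - 38)²) = 35990*(46664 + (-36)²) = 35990*(46664 + 1296) = 35990*47960 = 1726080400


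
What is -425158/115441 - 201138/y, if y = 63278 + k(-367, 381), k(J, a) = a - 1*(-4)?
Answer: -16762135204/2449773461 ≈ -6.8423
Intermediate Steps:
k(J, a) = 4 + a (k(J, a) = a + 4 = 4 + a)
y = 63663 (y = 63278 + (4 + 381) = 63278 + 385 = 63663)
-425158/115441 - 201138/y = -425158/115441 - 201138/63663 = -425158*1/115441 - 201138*1/63663 = -425158/115441 - 67046/21221 = -16762135204/2449773461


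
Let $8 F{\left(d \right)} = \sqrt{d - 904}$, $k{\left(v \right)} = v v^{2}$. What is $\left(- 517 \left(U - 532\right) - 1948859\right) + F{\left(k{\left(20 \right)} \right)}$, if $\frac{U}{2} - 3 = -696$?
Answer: $-957253 + \frac{\sqrt{1774}}{4} \approx -9.5724 \cdot 10^{5}$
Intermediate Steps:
$U = -1386$ ($U = 6 + 2 \left(-696\right) = 6 - 1392 = -1386$)
$k{\left(v \right)} = v^{3}$
$F{\left(d \right)} = \frac{\sqrt{-904 + d}}{8}$ ($F{\left(d \right)} = \frac{\sqrt{d - 904}}{8} = \frac{\sqrt{-904 + d}}{8}$)
$\left(- 517 \left(U - 532\right) - 1948859\right) + F{\left(k{\left(20 \right)} \right)} = \left(- 517 \left(-1386 - 532\right) - 1948859\right) + \frac{\sqrt{-904 + 20^{3}}}{8} = \left(\left(-517\right) \left(-1918\right) - 1948859\right) + \frac{\sqrt{-904 + 8000}}{8} = \left(991606 - 1948859\right) + \frac{\sqrt{7096}}{8} = -957253 + \frac{2 \sqrt{1774}}{8} = -957253 + \frac{\sqrt{1774}}{4}$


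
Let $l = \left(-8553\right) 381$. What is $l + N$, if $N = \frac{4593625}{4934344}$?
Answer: $- \frac{16079507658767}{4934344} \approx -3.2587 \cdot 10^{6}$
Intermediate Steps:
$N = \frac{4593625}{4934344}$ ($N = 4593625 \cdot \frac{1}{4934344} = \frac{4593625}{4934344} \approx 0.93095$)
$l = -3258693$
$l + N = -3258693 + \frac{4593625}{4934344} = - \frac{16079507658767}{4934344}$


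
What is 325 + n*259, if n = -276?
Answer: -71159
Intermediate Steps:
325 + n*259 = 325 - 276*259 = 325 - 71484 = -71159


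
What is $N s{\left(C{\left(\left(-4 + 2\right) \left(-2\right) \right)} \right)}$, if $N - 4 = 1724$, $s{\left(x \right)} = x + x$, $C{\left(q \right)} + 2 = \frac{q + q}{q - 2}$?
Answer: $6912$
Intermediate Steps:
$C{\left(q \right)} = -2 + \frac{2 q}{-2 + q}$ ($C{\left(q \right)} = -2 + \frac{q + q}{q - 2} = -2 + \frac{2 q}{-2 + q}$)
$s{\left(x \right)} = 2 x$
$N = 1728$ ($N = 4 + 1724 = 1728$)
$N s{\left(C{\left(\left(-4 + 2\right) \left(-2\right) \right)} \right)} = 1728 \cdot 2 \frac{4}{-2 + \left(-4 + 2\right) \left(-2\right)} = 1728 \cdot 2 \frac{4}{-2 - -4} = 1728 \cdot 2 \frac{4}{-2 + 4} = 1728 \cdot 2 \cdot \frac{4}{2} = 1728 \cdot 2 \cdot 4 \cdot \frac{1}{2} = 1728 \cdot 2 \cdot 2 = 1728 \cdot 4 = 6912$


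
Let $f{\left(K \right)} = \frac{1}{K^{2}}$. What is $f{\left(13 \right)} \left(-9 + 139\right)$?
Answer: $\frac{10}{13} \approx 0.76923$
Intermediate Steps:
$f{\left(K \right)} = \frac{1}{K^{2}}$
$f{\left(13 \right)} \left(-9 + 139\right) = \frac{-9 + 139}{169} = \frac{1}{169} \cdot 130 = \frac{10}{13}$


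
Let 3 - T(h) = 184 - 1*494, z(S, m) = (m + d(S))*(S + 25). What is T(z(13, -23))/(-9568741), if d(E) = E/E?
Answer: -313/9568741 ≈ -3.2711e-5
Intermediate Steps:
d(E) = 1
z(S, m) = (1 + m)*(25 + S) (z(S, m) = (m + 1)*(S + 25) = (1 + m)*(25 + S))
T(h) = 313 (T(h) = 3 - (184 - 1*494) = 3 - (184 - 494) = 3 - 1*(-310) = 3 + 310 = 313)
T(z(13, -23))/(-9568741) = 313/(-9568741) = 313*(-1/9568741) = -313/9568741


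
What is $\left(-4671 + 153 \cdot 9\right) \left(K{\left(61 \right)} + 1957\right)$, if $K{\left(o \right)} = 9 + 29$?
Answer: $-6571530$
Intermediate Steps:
$K{\left(o \right)} = 38$
$\left(-4671 + 153 \cdot 9\right) \left(K{\left(61 \right)} + 1957\right) = \left(-4671 + 153 \cdot 9\right) \left(38 + 1957\right) = \left(-4671 + 1377\right) 1995 = \left(-3294\right) 1995 = -6571530$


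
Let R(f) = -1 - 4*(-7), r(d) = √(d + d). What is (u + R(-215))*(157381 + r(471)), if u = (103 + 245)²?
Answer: 19063717911 + 121131*√942 ≈ 1.9067e+10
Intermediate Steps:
r(d) = √2*√d (r(d) = √(2*d) = √2*√d)
u = 121104 (u = 348² = 121104)
R(f) = 27 (R(f) = -1 + 28 = 27)
(u + R(-215))*(157381 + r(471)) = (121104 + 27)*(157381 + √2*√471) = 121131*(157381 + √942) = 19063717911 + 121131*√942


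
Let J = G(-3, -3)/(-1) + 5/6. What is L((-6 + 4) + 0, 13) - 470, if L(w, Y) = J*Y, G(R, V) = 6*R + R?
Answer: -1117/6 ≈ -186.17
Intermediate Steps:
G(R, V) = 7*R
J = 131/6 (J = (7*(-3))/(-1) + 5/6 = -21*(-1) + 5*(1/6) = 21 + 5/6 = 131/6 ≈ 21.833)
L(w, Y) = 131*Y/6
L((-6 + 4) + 0, 13) - 470 = (131/6)*13 - 470 = 1703/6 - 470 = -1117/6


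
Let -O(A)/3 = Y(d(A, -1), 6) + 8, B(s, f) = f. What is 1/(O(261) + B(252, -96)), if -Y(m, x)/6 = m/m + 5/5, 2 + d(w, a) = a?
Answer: -1/84 ≈ -0.011905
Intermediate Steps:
d(w, a) = -2 + a
Y(m, x) = -12 (Y(m, x) = -6*(m/m + 5/5) = -6*(1 + 5*(1/5)) = -6*(1 + 1) = -6*2 = -12)
O(A) = 12 (O(A) = -3*(-12 + 8) = -3*(-4) = 12)
1/(O(261) + B(252, -96)) = 1/(12 - 96) = 1/(-84) = -1/84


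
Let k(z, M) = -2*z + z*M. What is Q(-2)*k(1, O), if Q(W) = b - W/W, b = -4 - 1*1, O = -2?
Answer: 24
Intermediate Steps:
k(z, M) = -2*z + M*z
b = -5 (b = -4 - 1 = -5)
Q(W) = -6 (Q(W) = -5 - W/W = -5 - 1*1 = -5 - 1 = -6)
Q(-2)*k(1, O) = -6*(-2 - 2) = -6*(-4) = 24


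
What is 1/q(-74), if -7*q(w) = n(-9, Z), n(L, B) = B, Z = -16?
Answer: 7/16 ≈ 0.43750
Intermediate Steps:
q(w) = 16/7 (q(w) = -⅐*(-16) = 16/7)
1/q(-74) = 1/(16/7) = 7/16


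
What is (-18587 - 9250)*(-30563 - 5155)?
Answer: 994281966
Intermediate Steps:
(-18587 - 9250)*(-30563 - 5155) = -27837*(-35718) = 994281966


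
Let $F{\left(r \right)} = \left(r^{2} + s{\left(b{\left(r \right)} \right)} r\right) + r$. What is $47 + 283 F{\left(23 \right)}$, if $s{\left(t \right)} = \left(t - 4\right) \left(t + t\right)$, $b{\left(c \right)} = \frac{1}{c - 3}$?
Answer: $\frac{30738389}{200} \approx 1.5369 \cdot 10^{5}$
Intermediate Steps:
$b{\left(c \right)} = \frac{1}{-3 + c}$
$s{\left(t \right)} = 2 t \left(-4 + t\right)$ ($s{\left(t \right)} = \left(-4 + t\right) 2 t = 2 t \left(-4 + t\right)$)
$F{\left(r \right)} = r + r^{2} + \frac{2 r \left(-4 + \frac{1}{-3 + r}\right)}{-3 + r}$ ($F{\left(r \right)} = \left(r^{2} + \frac{2 \left(-4 + \frac{1}{-3 + r}\right)}{-3 + r} r\right) + r = \left(r^{2} + \frac{2 r \left(-4 + \frac{1}{-3 + r}\right)}{-3 + r}\right) + r = r + r^{2} + \frac{2 r \left(-4 + \frac{1}{-3 + r}\right)}{-3 + r}$)
$47 + 283 F{\left(23 \right)} = 47 + 283 \frac{23 \left(26 - 184 + \left(-3 + 23\right)^{2} \left(1 + 23\right)\right)}{\left(-3 + 23\right)^{2}} = 47 + 283 \frac{23 \left(26 - 184 + 20^{2} \cdot 24\right)}{400} = 47 + 283 \cdot 23 \cdot \frac{1}{400} \left(26 - 184 + 400 \cdot 24\right) = 47 + 283 \cdot 23 \cdot \frac{1}{400} \left(26 - 184 + 9600\right) = 47 + 283 \cdot 23 \cdot \frac{1}{400} \cdot 9442 = 47 + 283 \cdot \frac{108583}{200} = 47 + \frac{30728989}{200} = \frac{30738389}{200}$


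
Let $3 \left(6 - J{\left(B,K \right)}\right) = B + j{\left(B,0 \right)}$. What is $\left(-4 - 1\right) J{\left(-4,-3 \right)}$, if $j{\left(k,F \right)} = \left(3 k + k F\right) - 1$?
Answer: $- \frac{175}{3} \approx -58.333$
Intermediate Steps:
$j{\left(k,F \right)} = -1 + 3 k + F k$ ($j{\left(k,F \right)} = \left(3 k + F k\right) - 1 = -1 + 3 k + F k$)
$J{\left(B,K \right)} = \frac{19}{3} - \frac{4 B}{3}$ ($J{\left(B,K \right)} = 6 - \frac{B + \left(-1 + 3 B + 0 B\right)}{3} = 6 - \frac{B + \left(-1 + 3 B + 0\right)}{3} = 6 - \frac{B + \left(-1 + 3 B\right)}{3} = 6 - \frac{-1 + 4 B}{3} = 6 - \left(- \frac{1}{3} + \frac{4 B}{3}\right) = \frac{19}{3} - \frac{4 B}{3}$)
$\left(-4 - 1\right) J{\left(-4,-3 \right)} = \left(-4 - 1\right) \left(\frac{19}{3} - - \frac{16}{3}\right) = - 5 \left(\frac{19}{3} + \frac{16}{3}\right) = \left(-5\right) \frac{35}{3} = - \frac{175}{3}$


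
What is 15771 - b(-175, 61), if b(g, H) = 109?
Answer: 15662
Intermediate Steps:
15771 - b(-175, 61) = 15771 - 1*109 = 15771 - 109 = 15662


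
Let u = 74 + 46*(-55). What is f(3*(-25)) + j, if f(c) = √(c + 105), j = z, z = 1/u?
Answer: -1/2456 + √30 ≈ 5.4768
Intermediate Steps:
u = -2456 (u = 74 - 2530 = -2456)
z = -1/2456 (z = 1/(-2456) = -1/2456 ≈ -0.00040717)
j = -1/2456 ≈ -0.00040717
f(c) = √(105 + c)
f(3*(-25)) + j = √(105 + 3*(-25)) - 1/2456 = √(105 - 75) - 1/2456 = √30 - 1/2456 = -1/2456 + √30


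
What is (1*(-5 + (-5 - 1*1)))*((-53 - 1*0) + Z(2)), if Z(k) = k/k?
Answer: 572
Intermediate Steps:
Z(k) = 1
(1*(-5 + (-5 - 1*1)))*((-53 - 1*0) + Z(2)) = (1*(-5 + (-5 - 1*1)))*((-53 - 1*0) + 1) = (1*(-5 + (-5 - 1)))*((-53 + 0) + 1) = (1*(-5 - 6))*(-53 + 1) = (1*(-11))*(-52) = -11*(-52) = 572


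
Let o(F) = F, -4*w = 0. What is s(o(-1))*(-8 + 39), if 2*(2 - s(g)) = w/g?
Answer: 62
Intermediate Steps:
w = 0 (w = -¼*0 = 0)
s(g) = 2 (s(g) = 2 - 0/g = 2 - ½*0 = 2 + 0 = 2)
s(o(-1))*(-8 + 39) = 2*(-8 + 39) = 2*31 = 62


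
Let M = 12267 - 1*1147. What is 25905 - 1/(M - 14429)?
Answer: 85719646/3309 ≈ 25905.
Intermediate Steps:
M = 11120 (M = 12267 - 1147 = 11120)
25905 - 1/(M - 14429) = 25905 - 1/(11120 - 14429) = 25905 - 1/(-3309) = 25905 - 1*(-1/3309) = 25905 + 1/3309 = 85719646/3309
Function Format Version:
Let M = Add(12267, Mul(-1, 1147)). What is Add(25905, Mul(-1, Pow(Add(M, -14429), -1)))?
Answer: Rational(85719646, 3309) ≈ 25905.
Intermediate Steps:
M = 11120 (M = Add(12267, -1147) = 11120)
Add(25905, Mul(-1, Pow(Add(M, -14429), -1))) = Add(25905, Mul(-1, Pow(Add(11120, -14429), -1))) = Add(25905, Mul(-1, Pow(-3309, -1))) = Add(25905, Mul(-1, Rational(-1, 3309))) = Add(25905, Rational(1, 3309)) = Rational(85719646, 3309)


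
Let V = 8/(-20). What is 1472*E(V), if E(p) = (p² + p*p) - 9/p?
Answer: 839776/25 ≈ 33591.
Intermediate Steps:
V = -⅖ (V = 8*(-1/20) = -⅖ ≈ -0.40000)
E(p) = -9/p + 2*p² (E(p) = (p² + p²) - 9/p = 2*p² - 9/p = -9/p + 2*p²)
1472*E(V) = 1472*((-9 + 2*(-⅖)³)/(-⅖)) = 1472*(-5*(-9 + 2*(-8/125))/2) = 1472*(-5*(-9 - 16/125)/2) = 1472*(-5/2*(-1141/125)) = 1472*(1141/50) = 839776/25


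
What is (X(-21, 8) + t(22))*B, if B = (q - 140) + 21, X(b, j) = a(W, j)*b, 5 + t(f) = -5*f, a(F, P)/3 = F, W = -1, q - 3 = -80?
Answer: 10192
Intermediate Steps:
q = -77 (q = 3 - 80 = -77)
a(F, P) = 3*F
t(f) = -5 - 5*f
X(b, j) = -3*b (X(b, j) = (3*(-1))*b = -3*b)
B = -196 (B = (-77 - 140) + 21 = -217 + 21 = -196)
(X(-21, 8) + t(22))*B = (-3*(-21) + (-5 - 5*22))*(-196) = (63 + (-5 - 110))*(-196) = (63 - 115)*(-196) = -52*(-196) = 10192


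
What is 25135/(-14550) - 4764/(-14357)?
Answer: -58309399/41778870 ≈ -1.3957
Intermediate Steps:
25135/(-14550) - 4764/(-14357) = 25135*(-1/14550) - 4764*(-1/14357) = -5027/2910 + 4764/14357 = -58309399/41778870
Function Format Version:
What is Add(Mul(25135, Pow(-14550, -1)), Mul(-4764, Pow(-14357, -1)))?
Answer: Rational(-58309399, 41778870) ≈ -1.3957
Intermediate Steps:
Add(Mul(25135, Pow(-14550, -1)), Mul(-4764, Pow(-14357, -1))) = Add(Mul(25135, Rational(-1, 14550)), Mul(-4764, Rational(-1, 14357))) = Add(Rational(-5027, 2910), Rational(4764, 14357)) = Rational(-58309399, 41778870)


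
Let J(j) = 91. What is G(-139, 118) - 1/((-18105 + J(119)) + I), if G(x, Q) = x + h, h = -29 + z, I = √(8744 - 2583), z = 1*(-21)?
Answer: -61330110601/324498035 + √6161/324498035 ≈ -189.00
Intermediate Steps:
z = -21
I = √6161 ≈ 78.492
h = -50 (h = -29 - 21 = -50)
G(x, Q) = -50 + x (G(x, Q) = x - 50 = -50 + x)
G(-139, 118) - 1/((-18105 + J(119)) + I) = (-50 - 139) - 1/((-18105 + 91) + √6161) = -189 - 1/(-18014 + √6161)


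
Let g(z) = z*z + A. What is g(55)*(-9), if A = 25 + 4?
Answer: -27486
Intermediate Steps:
A = 29
g(z) = 29 + z² (g(z) = z*z + 29 = z² + 29 = 29 + z²)
g(55)*(-9) = (29 + 55²)*(-9) = (29 + 3025)*(-9) = 3054*(-9) = -27486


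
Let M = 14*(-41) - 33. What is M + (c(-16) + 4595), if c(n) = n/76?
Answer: 75768/19 ≈ 3987.8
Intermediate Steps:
c(n) = n/76 (c(n) = n*(1/76) = n/76)
M = -607 (M = -574 - 33 = -607)
M + (c(-16) + 4595) = -607 + ((1/76)*(-16) + 4595) = -607 + (-4/19 + 4595) = -607 + 87301/19 = 75768/19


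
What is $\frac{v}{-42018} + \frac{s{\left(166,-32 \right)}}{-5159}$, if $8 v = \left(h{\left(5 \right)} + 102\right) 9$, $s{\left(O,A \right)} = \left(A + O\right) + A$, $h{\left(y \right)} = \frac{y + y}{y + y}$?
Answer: $- \frac{13023027}{578055632} \approx -0.022529$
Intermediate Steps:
$h{\left(y \right)} = 1$ ($h{\left(y \right)} = \frac{2 y}{2 y} = 2 y \frac{1}{2 y} = 1$)
$s{\left(O,A \right)} = O + 2 A$
$v = \frac{927}{8}$ ($v = \frac{\left(1 + 102\right) 9}{8} = \frac{103 \cdot 9}{8} = \frac{1}{8} \cdot 927 = \frac{927}{8} \approx 115.88$)
$\frac{v}{-42018} + \frac{s{\left(166,-32 \right)}}{-5159} = \frac{927}{8 \left(-42018\right)} + \frac{166 + 2 \left(-32\right)}{-5159} = \frac{927}{8} \left(- \frac{1}{42018}\right) + \left(166 - 64\right) \left(- \frac{1}{5159}\right) = - \frac{309}{112048} + 102 \left(- \frac{1}{5159}\right) = - \frac{309}{112048} - \frac{102}{5159} = - \frac{13023027}{578055632}$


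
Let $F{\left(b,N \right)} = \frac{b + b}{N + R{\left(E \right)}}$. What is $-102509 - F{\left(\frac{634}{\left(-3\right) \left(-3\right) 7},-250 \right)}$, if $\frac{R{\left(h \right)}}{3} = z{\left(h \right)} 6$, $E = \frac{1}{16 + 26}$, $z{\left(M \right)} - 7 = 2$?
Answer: $- \frac{142077157}{1386} \approx -1.0251 \cdot 10^{5}$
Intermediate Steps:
$z{\left(M \right)} = 9$ ($z{\left(M \right)} = 7 + 2 = 9$)
$E = \frac{1}{42} \approx 0.02381$
$R{\left(h \right)} = 162$ ($R{\left(h \right)} = 3 \cdot 9 \cdot 6 = 3 \cdot 54 = 162$)
$F{\left(b,N \right)} = \frac{2 b}{162 + N}$ ($F{\left(b,N \right)} = \frac{b + b}{N + 162} = \frac{2 b}{162 + N}$)
$-102509 - F{\left(\frac{634}{\left(-3\right) \left(-3\right) 7},-250 \right)} = -102509 - \frac{2 \frac{634}{\left(-3\right) \left(-3\right) 7}}{162 - 250} = -102509 - \frac{2 \frac{634}{9 \cdot 7}}{-88} = -102509 - 2 \cdot \frac{634}{63} \left(- \frac{1}{88}\right) = -102509 - - \frac{317}{1386} = -102509 + \frac{317}{1386} = - \frac{142077157}{1386}$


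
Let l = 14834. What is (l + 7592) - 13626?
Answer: 8800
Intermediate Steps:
(l + 7592) - 13626 = (14834 + 7592) - 13626 = 22426 - 13626 = 8800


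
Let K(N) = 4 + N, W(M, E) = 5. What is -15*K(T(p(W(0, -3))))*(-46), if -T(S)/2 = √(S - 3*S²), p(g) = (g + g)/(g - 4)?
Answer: 2760 - 1380*I*√290 ≈ 2760.0 - 23501.0*I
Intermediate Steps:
p(g) = 2*g/(-4 + g) (p(g) = (2*g)/(-4 + g) = 2*g/(-4 + g))
T(S) = -2*√(S - 3*S²)
-15*K(T(p(W(0, -3))))*(-46) = -15*(4 - 2*√(-10*(-1 + 3*(2*5/(-4 + 5)))/(-4 + 5)))*(-46) = -15*(4 - 2*I*√10*√(-1 + 3*(2*5/1)))*(-46) = -15*(4 - 2*I*√10*√(-1 + 3*(2*5*1)))*(-46) = -15*(4 - 2*I*√10*√(-1 + 3*10))*(-46) = -15*(4 - 2*I*√10*√(-1 + 30))*(-46) = -15*(4 - 2*I*√290)*(-46) = (-60 + 30*I*√290)*(-46) = 2760 - 1380*I*√290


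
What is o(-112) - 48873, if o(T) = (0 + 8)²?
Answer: -48809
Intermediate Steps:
o(T) = 64 (o(T) = 8² = 64)
o(-112) - 48873 = 64 - 48873 = -48809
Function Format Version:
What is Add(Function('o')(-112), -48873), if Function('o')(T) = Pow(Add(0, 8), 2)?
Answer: -48809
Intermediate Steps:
Function('o')(T) = 64 (Function('o')(T) = Pow(8, 2) = 64)
Add(Function('o')(-112), -48873) = Add(64, -48873) = -48809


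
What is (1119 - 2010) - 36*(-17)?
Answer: -279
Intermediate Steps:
(1119 - 2010) - 36*(-17) = -891 + 612 = -279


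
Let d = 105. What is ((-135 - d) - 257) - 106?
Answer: -603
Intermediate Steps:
((-135 - d) - 257) - 106 = ((-135 - 1*105) - 257) - 106 = ((-135 - 105) - 257) - 106 = (-240 - 257) - 106 = -497 - 106 = -603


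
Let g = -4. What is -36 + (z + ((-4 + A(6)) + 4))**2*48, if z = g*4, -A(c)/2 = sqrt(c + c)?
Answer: 14556 + 6144*sqrt(3) ≈ 25198.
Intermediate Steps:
A(c) = -2*sqrt(2)*sqrt(c) (A(c) = -2*sqrt(c + c) = -2*sqrt(2)*sqrt(c))
z = -16 (z = -4*4 = -16)
-36 + (z + ((-4 + A(6)) + 4))**2*48 = -36 + (-16 + ((-4 - 2*sqrt(2)*sqrt(6)) + 4))**2*48 = -36 + (-16 + ((-4 - 4*sqrt(3)) + 4))**2*48 = -36 + (-16 - 4*sqrt(3))**2*48 = -36 + 48*(-16 - 4*sqrt(3))**2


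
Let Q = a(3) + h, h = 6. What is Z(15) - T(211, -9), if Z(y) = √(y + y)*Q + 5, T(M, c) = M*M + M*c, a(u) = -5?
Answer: -42617 + √30 ≈ -42612.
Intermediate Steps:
Q = 1 (Q = -5 + 6 = 1)
T(M, c) = M² + M*c
Z(y) = 5 + √2*√y (Z(y) = √(y + y)*1 + 5 = √(2*y)*1 + 5 = (√2*√y)*1 + 5 = √2*√y + 5 = 5 + √2*√y)
Z(15) - T(211, -9) = (5 + √2*√15) - 211*(211 - 9) = (5 + √30) - 211*202 = (5 + √30) - 1*42622 = (5 + √30) - 42622 = -42617 + √30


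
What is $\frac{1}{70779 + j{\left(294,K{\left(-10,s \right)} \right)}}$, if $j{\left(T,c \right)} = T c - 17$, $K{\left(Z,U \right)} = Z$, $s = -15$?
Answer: $\frac{1}{67822} \approx 1.4744 \cdot 10^{-5}$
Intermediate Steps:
$j{\left(T,c \right)} = -17 + T c$
$\frac{1}{70779 + j{\left(294,K{\left(-10,s \right)} \right)}} = \frac{1}{70779 + \left(-17 + 294 \left(-10\right)\right)} = \frac{1}{70779 - 2957} = \frac{1}{67822}$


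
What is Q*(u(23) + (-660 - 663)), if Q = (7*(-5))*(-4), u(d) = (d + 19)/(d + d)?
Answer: -4257120/23 ≈ -1.8509e+5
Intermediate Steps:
u(d) = (19 + d)/(2*d) (u(d) = (19 + d)/((2*d)) = (19 + d)*(1/(2*d)) = (19 + d)/(2*d))
Q = 140 (Q = -35*(-4) = 140)
Q*(u(23) + (-660 - 663)) = 140*((½)*(19 + 23)/23 + (-660 - 663)) = 140*((½)*(1/23)*42 - 1323) = 140*(21/23 - 1323) = 140*(-30408/23) = -4257120/23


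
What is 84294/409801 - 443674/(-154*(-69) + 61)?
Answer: -25845314128/625649041 ≈ -41.310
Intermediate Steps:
84294/409801 - 443674/(-154*(-69) + 61) = 84294*(1/409801) - 443674/(10626 + 61) = 12042/58543 - 443674/10687 = -25845314128/625649041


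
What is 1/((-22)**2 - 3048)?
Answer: -1/2564 ≈ -0.00039002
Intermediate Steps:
1/((-22)**2 - 3048) = 1/(484 - 3048) = 1/(-2564) = -1/2564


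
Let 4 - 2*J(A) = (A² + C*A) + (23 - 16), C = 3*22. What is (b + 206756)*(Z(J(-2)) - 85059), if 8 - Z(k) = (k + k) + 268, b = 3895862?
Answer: -350544092392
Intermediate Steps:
C = 66
J(A) = -3/2 - 33*A - A²/2 (J(A) = 2 - ((A² + 66*A) + (23 - 16))/2 = 2 - ((A² + 66*A) + 7)/2 = 2 - (7 + A² + 66*A)/2 = 2 + (-7/2 - 33*A - A²/2) = -3/2 - 33*A - A²/2)
Z(k) = -260 - 2*k (Z(k) = 8 - ((k + k) + 268) = 8 - (2*k + 268) = 8 - (268 + 2*k) = 8 + (-268 - 2*k) = -260 - 2*k)
(b + 206756)*(Z(J(-2)) - 85059) = (3895862 + 206756)*((-260 - 2*(-3/2 - 33*(-2) - ½*(-2)²)) - 85059) = 4102618*((-260 - 2*(-3/2 + 66 - ½*4)) - 85059) = 4102618*((-260 - 2*(-3/2 + 66 - 2)) - 85059) = 4102618*((-260 - 2*125/2) - 85059) = 4102618*((-260 - 125) - 85059) = 4102618*(-385 - 85059) = 4102618*(-85444) = -350544092392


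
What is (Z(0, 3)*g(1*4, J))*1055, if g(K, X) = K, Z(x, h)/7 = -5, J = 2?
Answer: -147700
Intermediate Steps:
Z(x, h) = -35 (Z(x, h) = 7*(-5) = -35)
(Z(0, 3)*g(1*4, J))*1055 = -35*4*1055 = -140*1055 = -147700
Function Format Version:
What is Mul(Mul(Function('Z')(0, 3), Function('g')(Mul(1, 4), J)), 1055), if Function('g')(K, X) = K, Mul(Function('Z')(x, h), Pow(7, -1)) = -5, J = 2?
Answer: -147700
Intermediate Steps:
Function('Z')(x, h) = -35 (Function('Z')(x, h) = Mul(7, -5) = -35)
Mul(Mul(Function('Z')(0, 3), Function('g')(Mul(1, 4), J)), 1055) = Mul(Mul(-35, Mul(1, 4)), 1055) = Mul(Mul(-35, 4), 1055) = Mul(-140, 1055) = -147700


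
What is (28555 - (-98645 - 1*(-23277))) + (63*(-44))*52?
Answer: -40221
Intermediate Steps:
(28555 - (-98645 - 1*(-23277))) + (63*(-44))*52 = (28555 - (-98645 + 23277)) - 2772*52 = (28555 - 1*(-75368)) - 144144 = (28555 + 75368) - 144144 = 103923 - 144144 = -40221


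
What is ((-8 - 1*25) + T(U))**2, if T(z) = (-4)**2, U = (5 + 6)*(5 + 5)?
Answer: 289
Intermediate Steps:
U = 110 (U = 11*10 = 110)
T(z) = 16
((-8 - 1*25) + T(U))**2 = ((-8 - 1*25) + 16)**2 = ((-8 - 25) + 16)**2 = (-33 + 16)**2 = (-17)**2 = 289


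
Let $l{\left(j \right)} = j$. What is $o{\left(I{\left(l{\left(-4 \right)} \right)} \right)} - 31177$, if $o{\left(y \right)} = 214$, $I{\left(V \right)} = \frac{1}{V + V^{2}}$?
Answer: $-30963$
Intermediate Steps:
$o{\left(I{\left(l{\left(-4 \right)} \right)} \right)} - 31177 = 214 - 31177 = -30963$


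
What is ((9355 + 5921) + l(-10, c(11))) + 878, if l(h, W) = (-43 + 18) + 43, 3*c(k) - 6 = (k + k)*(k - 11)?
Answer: 16172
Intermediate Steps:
c(k) = 2 + 2*k*(-11 + k)/3 (c(k) = 2 + ((k + k)*(k - 11))/3 = 2 + ((2*k)*(-11 + k))/3 = 2 + (2*k*(-11 + k))/3 = 2 + 2*k*(-11 + k)/3)
l(h, W) = 18 (l(h, W) = -25 + 43 = 18)
((9355 + 5921) + l(-10, c(11))) + 878 = ((9355 + 5921) + 18) + 878 = (15276 + 18) + 878 = 15294 + 878 = 16172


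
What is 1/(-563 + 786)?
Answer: 1/223 ≈ 0.0044843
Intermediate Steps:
1/(-563 + 786) = 1/223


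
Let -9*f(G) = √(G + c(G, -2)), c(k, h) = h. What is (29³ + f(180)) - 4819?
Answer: 19570 - √178/9 ≈ 19569.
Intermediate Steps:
f(G) = -√(-2 + G)/9 (f(G) = -√(G - 2)/9 = -√(-2 + G)/9)
(29³ + f(180)) - 4819 = (29³ - √(-2 + 180)/9) - 4819 = (24389 - √178/9) - 4819 = 19570 - √178/9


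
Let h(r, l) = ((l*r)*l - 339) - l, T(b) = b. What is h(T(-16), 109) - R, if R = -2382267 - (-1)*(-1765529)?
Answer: 3957252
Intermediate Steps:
h(r, l) = -339 - l + r*l² (h(r, l) = (r*l² - 339) - l = (-339 + r*l²) - l = -339 - l + r*l²)
R = -4147796 (R = -2382267 - 1*1765529 = -2382267 - 1765529 = -4147796)
h(T(-16), 109) - R = (-339 - 1*109 - 16*109²) - 1*(-4147796) = (-339 - 109 - 16*11881) + 4147796 = (-339 - 109 - 190096) + 4147796 = -190544 + 4147796 = 3957252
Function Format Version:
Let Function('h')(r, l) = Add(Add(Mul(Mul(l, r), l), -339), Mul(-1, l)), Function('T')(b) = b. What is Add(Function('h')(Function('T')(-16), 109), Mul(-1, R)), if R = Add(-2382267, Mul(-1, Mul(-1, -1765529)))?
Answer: 3957252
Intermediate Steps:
Function('h')(r, l) = Add(-339, Mul(-1, l), Mul(r, Pow(l, 2))) (Function('h')(r, l) = Add(Add(Mul(r, Pow(l, 2)), -339), Mul(-1, l)) = Add(Add(-339, Mul(r, Pow(l, 2))), Mul(-1, l)) = Add(-339, Mul(-1, l), Mul(r, Pow(l, 2))))
R = -4147796 (R = Add(-2382267, Mul(-1, 1765529)) = Add(-2382267, -1765529) = -4147796)
Add(Function('h')(Function('T')(-16), 109), Mul(-1, R)) = Add(Add(-339, Mul(-1, 109), Mul(-16, Pow(109, 2))), Mul(-1, -4147796)) = Add(Add(-339, -109, Mul(-16, 11881)), 4147796) = Add(Add(-339, -109, -190096), 4147796) = Add(-190544, 4147796) = 3957252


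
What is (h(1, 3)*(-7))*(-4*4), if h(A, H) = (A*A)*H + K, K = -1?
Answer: 224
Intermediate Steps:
h(A, H) = -1 + H*A² (h(A, H) = (A*A)*H - 1 = A²*H - 1 = H*A² - 1 = -1 + H*A²)
(h(1, 3)*(-7))*(-4*4) = ((-1 + 3*1²)*(-7))*(-4*4) = ((-1 + 3*1)*(-7))*(-16) = ((-1 + 3)*(-7))*(-16) = (2*(-7))*(-16) = -14*(-16) = 224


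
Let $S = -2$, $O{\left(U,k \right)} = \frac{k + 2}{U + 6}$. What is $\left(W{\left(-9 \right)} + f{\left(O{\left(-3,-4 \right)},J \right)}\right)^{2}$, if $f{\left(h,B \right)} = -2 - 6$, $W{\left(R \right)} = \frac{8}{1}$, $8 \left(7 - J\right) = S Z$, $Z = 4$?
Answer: $0$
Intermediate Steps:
$O{\left(U,k \right)} = \frac{2 + k}{6 + U}$
$J = 8$ ($J = 7 - \frac{\left(-2\right) 4}{8} = 7 - -1 = 7 + 1 = 8$)
$W{\left(R \right)} = 8$ ($W{\left(R \right)} = 8 \cdot 1 = 8$)
$f{\left(h,B \right)} = -8$ ($f{\left(h,B \right)} = -2 - 6 = -8$)
$\left(W{\left(-9 \right)} + f{\left(O{\left(-3,-4 \right)},J \right)}\right)^{2} = \left(8 - 8\right)^{2} = 0^{2} = 0$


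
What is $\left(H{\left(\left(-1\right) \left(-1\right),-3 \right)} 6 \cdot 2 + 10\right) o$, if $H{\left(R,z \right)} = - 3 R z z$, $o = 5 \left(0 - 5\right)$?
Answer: $7850$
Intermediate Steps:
$o = -25$ ($o = 5 \left(-5\right) = -25$)
$H{\left(R,z \right)} = - 3 R z^{2}$ ($H{\left(R,z \right)} = - 3 R z z = - 3 R z^{2}$)
$\left(H{\left(\left(-1\right) \left(-1\right),-3 \right)} 6 \cdot 2 + 10\right) o = \left(- 3 \left(\left(-1\right) \left(-1\right)\right) \left(-3\right)^{2} \cdot 6 \cdot 2 + 10\right) \left(-25\right) = \left(\left(-3\right) 1 \cdot 9 \cdot 12 + 10\right) \left(-25\right) = \left(\left(-27\right) 12 + 10\right) \left(-25\right) = \left(-324 + 10\right) \left(-25\right) = \left(-314\right) \left(-25\right) = 7850$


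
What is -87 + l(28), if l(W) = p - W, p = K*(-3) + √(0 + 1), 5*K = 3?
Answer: -579/5 ≈ -115.80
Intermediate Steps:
K = ⅗ (K = (⅕)*3 = ⅗ ≈ 0.60000)
p = -⅘ (p = (⅗)*(-3) + √(0 + 1) = -9/5 + √1 = -9/5 + 1 = -⅘ ≈ -0.80000)
l(W) = -⅘ - W
-87 + l(28) = -87 + (-⅘ - 1*28) = -87 + (-⅘ - 28) = -87 - 144/5 = -579/5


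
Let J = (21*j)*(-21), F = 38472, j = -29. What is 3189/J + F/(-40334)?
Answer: -8652221/12281703 ≈ -0.70448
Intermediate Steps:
J = 12789 (J = (21*(-29))*(-21) = -609*(-21) = 12789)
3189/J + F/(-40334) = 3189/12789 + 38472/(-40334) = 3189*(1/12789) + 38472*(-1/40334) = 1063/4263 - 2748/2881 = -8652221/12281703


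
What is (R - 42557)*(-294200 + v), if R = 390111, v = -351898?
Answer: -224553944292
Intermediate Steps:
(R - 42557)*(-294200 + v) = (390111 - 42557)*(-294200 - 351898) = 347554*(-646098) = -224553944292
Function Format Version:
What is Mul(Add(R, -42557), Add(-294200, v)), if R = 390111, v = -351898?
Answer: -224553944292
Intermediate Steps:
Mul(Add(R, -42557), Add(-294200, v)) = Mul(Add(390111, -42557), Add(-294200, -351898)) = Mul(347554, -646098) = -224553944292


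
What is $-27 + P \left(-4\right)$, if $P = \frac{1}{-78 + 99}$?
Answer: $- \frac{571}{21} \approx -27.19$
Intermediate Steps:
$P = \frac{1}{21} \approx 0.047619$
$-27 + P \left(-4\right) = -27 + \frac{1}{21} \left(-4\right) = -27 - \frac{4}{21} = - \frac{571}{21}$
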